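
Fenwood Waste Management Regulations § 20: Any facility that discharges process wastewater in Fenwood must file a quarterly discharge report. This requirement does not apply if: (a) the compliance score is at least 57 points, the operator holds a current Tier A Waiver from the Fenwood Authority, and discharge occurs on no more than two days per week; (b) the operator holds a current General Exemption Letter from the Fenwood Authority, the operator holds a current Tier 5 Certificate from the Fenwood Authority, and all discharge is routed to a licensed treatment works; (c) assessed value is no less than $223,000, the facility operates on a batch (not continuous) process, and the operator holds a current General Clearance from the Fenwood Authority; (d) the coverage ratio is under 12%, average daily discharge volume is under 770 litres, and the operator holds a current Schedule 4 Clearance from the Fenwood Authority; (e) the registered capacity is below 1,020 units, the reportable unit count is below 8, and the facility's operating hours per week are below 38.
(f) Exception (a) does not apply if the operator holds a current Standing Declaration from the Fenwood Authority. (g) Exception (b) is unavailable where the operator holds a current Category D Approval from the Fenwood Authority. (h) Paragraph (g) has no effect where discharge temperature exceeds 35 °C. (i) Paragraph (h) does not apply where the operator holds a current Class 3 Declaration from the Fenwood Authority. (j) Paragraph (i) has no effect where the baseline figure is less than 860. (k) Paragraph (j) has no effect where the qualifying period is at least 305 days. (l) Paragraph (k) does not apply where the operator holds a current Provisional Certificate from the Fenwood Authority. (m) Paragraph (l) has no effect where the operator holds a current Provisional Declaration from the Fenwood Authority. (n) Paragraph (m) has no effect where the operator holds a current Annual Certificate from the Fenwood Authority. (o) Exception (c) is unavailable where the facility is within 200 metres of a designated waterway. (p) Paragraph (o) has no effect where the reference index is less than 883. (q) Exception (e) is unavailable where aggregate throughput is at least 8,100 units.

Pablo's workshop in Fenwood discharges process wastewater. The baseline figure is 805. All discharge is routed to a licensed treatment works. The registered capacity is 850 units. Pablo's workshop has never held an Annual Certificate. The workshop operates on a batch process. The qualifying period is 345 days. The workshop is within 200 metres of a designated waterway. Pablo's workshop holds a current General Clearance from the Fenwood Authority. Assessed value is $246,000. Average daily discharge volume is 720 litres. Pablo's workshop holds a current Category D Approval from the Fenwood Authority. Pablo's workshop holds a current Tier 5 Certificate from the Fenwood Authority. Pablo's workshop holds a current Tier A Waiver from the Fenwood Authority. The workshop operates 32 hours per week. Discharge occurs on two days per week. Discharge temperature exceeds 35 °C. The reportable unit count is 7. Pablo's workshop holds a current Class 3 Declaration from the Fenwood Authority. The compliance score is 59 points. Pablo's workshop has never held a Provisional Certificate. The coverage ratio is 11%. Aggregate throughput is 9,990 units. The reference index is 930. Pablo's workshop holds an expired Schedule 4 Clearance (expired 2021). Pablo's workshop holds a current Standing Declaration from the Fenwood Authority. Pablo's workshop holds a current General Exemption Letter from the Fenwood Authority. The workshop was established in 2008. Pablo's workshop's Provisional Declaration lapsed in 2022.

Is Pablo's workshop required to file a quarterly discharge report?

Yes — Pablo's workshop must file a quarterly discharge report.

Exception (a): the compliance score is 59 points, meeting the 57 points threshold; a current Tier A Waiver is held; discharge occurs on no more than two days per week — every condition holds. But applying paragraph (f): (f) operates against (a): a current Standing Declaration is held. Exception (a) does not apply.
All of (b)'s requirements are met (a current General Exemption Letter is held; a current Tier 5 Certificate is held; discharge is routed to a licensed treatment works). But applying paragraphs (g)–(n): (g) is engaged — a current Category D Approval is held. (h) operates (discharge temperature exceeds 35 °C), but yields to (i): (i) operates against (h): a current Class 3 Declaration is held. (j) would limit (i) — the baseline figure is 805, less than the 860 limit — but (k) sets (j) aside: (k) operates against (j): the qualifying period is 345 days, meeting the 305 days threshold. (l), which would lift (k), does not operate here — the Provisional Certificate is not current. So (b) is unavailable.
Exception (c): assessed value is $246,000, meeting the $223,000 threshold; the facility operates on a batch process; a current General Clearance is held — every condition holds. But: (o) is triggered — the workshop is within 200 m of a designated waterway. (p) is inapplicable (the reference index is 930, not less than 883), so (o) stands. So (c) is unavailable.
Exception (d) fails — there is no Schedule 4 Clearance in force.
Exception (e): the registered capacity is 850 units, below the 1,020 units limit; the reportable unit count is 7, below the 8 limit; the facility's operating hours per week are 32, below the 38 limit — every condition holds. Turning to paragraph (q): (q) operates against (e): aggregate throughput is 9,990 units, meeting the 8,100 units threshold. (e) is therefore removed.
No exception displaces § 20.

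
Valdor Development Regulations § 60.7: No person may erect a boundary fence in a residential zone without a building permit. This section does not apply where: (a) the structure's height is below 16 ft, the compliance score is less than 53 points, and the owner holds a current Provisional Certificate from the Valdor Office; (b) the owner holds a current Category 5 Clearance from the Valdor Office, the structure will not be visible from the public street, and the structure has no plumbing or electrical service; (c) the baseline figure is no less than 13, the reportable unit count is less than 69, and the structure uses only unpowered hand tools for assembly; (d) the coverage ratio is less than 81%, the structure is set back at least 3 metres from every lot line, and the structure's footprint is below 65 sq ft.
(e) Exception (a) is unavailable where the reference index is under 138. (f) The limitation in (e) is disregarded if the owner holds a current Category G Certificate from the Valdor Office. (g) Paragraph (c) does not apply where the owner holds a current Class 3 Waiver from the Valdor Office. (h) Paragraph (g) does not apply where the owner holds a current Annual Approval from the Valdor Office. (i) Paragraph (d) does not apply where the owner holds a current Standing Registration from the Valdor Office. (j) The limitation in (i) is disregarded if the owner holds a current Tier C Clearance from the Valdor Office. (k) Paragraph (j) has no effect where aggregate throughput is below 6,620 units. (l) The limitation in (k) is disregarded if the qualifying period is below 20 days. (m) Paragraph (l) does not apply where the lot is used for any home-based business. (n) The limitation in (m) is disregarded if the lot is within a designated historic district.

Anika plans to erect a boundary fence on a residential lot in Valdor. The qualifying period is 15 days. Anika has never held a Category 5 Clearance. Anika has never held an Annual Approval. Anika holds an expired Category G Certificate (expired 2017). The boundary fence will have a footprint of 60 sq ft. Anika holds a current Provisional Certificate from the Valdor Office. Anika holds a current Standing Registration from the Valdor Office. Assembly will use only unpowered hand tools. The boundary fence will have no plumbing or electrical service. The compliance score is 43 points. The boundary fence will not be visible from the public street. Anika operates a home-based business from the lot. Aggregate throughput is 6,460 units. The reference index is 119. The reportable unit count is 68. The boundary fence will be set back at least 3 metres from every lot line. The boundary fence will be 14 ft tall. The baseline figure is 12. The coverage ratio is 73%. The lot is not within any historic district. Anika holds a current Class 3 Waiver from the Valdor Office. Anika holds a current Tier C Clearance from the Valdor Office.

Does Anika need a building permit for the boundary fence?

Exception (a)'s conditions are all satisfied: the structure's height is 14 ft, below the 16 ft limit; the compliance score is 43 points, less than the 53 points limit; a current Provisional Certificate is held. But applying paragraphs (e)–(f): (e) operates against (a): the reference index is 119, under the 138 limit. (f), which would lift (e), is not engaged — there is no Category G Certificate in force. So (a) is unavailable.
Exception (b) fails — no current Category 5 Clearance is held.
Exception (c) requires that the baseline figure is no less than 13; but the baseline figure is 12, short of 13, so (c) is unavailable.
Exception (d)'s conditions are all satisfied: the coverage ratio is 73%, less than the 81% limit; the setback is at least 3 m on every side; the structure's footprint is 60 sq ft, below the 65 sq ft limit. However, paragraphs (i)–(n) must be considered: (i) operates against (d): a current Standing Registration is held. (j) would limit (i) — a current Tier C Clearance is held — but (k) sets (j) aside: (k) is engaged — aggregate throughput is 6,460 units, below the 6,620 units limit. (l) would limit (k) — the qualifying period is 15 days, below the 20 days limit — but (m) sets (l) aside: (m) operates against (l): a home-based business operates on the lot. (n) does not operate here (the lot is not in a historic district), so (m) stands. (d) is therefore removed.
No exception applies. The general rule governs.

Yes — Anika must obtain a building permit.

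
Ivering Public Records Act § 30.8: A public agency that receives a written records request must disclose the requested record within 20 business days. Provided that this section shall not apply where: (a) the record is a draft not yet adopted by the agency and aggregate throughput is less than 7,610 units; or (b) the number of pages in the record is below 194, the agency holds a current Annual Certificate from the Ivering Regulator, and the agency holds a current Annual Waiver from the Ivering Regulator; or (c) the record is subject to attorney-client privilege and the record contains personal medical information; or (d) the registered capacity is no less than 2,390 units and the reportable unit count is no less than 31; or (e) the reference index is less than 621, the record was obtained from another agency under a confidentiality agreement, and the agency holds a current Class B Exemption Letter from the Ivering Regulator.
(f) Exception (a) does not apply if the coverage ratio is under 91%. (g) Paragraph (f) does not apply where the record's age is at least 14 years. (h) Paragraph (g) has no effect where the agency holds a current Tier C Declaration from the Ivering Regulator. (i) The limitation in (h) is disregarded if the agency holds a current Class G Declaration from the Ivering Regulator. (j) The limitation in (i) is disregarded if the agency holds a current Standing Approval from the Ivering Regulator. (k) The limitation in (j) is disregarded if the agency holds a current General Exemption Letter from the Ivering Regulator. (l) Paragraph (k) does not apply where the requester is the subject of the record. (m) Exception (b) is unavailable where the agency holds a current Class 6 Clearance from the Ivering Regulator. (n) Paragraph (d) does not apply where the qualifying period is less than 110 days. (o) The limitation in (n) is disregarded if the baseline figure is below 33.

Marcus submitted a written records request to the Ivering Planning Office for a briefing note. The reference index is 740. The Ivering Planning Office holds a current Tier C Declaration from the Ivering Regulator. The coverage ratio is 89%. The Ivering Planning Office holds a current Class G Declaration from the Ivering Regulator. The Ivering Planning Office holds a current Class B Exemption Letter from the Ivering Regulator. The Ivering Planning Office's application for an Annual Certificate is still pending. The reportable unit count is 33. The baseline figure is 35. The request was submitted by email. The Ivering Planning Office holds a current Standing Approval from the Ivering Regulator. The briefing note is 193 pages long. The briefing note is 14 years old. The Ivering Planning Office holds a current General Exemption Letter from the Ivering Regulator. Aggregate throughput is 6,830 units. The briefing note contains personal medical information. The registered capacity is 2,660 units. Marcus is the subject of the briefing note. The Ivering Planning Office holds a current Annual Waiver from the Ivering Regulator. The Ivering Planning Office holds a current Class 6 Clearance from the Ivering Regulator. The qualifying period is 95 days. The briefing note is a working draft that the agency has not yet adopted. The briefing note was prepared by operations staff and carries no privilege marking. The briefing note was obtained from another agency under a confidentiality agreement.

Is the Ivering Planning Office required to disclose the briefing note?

Exception (a): the briefing note is an unadopted draft; aggregate throughput is 6,830 units, less than the 7,610 units limit — every condition holds. But: (f) operates against (a): the coverage ratio is 89%, under the 91% limit. (g) is triggered (the record's age is 14 years, meeting the 14 years threshold), but yields to (h): (h) is triggered — a current Tier C Declaration is held. (i) would limit (h) — a current Class G Declaration is held — but (j) sets (i) aside: (j) operates against (i): a current Standing Approval is held. (k) is engaged (a current General Exemption Letter is held), but is overridden by (l): (l) is triggered — Marcus is the subject of the briefing note. (a) is therefore removed.
Exception (b) does not apply: no current Annual Certificate is held.
Exception (c) fails — the briefing note carries no privilege marking.
Exception (d)'s conditions are all satisfied: the registered capacity is 2,660 units, meeting the 2,390 units threshold; the reportable unit count is 33, meeting the 31 threshold. But: (n) operates — the qualifying period is 95 days, less than the 110 days limit. (o), which would lift (n), is not engaged — the baseline figure is 35, not below 33. Exception (d) does not apply.
Exception (e) requires that the reference index is less than 621; but the reference index is 740, not less than 621, so (e) is unavailable.
No exception displaces § 30.8.

Yes — the Ivering Planning Office must disclose the briefing note.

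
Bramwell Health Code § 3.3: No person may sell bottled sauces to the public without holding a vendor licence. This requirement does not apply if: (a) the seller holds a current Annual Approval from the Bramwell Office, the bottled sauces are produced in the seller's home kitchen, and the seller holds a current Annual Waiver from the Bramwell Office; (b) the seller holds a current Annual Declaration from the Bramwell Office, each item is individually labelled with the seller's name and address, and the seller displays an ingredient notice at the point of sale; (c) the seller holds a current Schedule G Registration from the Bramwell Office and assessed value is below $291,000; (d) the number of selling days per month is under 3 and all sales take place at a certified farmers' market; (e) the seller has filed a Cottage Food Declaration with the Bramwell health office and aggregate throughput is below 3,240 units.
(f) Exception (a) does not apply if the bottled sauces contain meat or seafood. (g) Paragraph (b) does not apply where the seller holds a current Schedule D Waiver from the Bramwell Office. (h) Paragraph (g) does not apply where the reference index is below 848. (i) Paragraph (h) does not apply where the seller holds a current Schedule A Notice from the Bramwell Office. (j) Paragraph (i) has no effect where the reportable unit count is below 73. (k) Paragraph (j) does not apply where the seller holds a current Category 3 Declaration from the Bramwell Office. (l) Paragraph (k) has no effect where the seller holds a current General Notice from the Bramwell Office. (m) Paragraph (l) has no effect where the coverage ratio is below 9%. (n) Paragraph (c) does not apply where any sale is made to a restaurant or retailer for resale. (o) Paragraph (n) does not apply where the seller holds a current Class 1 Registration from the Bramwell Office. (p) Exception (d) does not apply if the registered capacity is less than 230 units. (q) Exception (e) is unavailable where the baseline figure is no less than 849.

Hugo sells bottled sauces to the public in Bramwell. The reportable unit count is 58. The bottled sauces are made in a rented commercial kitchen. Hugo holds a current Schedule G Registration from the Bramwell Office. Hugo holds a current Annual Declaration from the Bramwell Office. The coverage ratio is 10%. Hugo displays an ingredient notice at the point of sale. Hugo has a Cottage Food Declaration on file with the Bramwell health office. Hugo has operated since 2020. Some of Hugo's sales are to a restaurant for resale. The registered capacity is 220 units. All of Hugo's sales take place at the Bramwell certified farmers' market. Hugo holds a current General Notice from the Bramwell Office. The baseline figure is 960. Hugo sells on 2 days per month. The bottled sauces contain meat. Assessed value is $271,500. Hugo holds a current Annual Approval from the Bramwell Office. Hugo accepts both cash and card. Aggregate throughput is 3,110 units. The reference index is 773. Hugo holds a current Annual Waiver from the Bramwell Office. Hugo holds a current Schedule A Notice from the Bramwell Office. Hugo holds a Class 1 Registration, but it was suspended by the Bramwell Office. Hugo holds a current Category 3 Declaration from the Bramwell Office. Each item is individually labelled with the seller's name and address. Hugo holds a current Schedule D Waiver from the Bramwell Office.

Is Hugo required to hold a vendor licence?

Exception (a) fails — the bottled sauces are made in a commercial kitchen, not a home kitchen.
Exception (b): a current Annual Declaration is held; items are individually labelled; an ingredient notice is displayed — every condition holds. Under paragraphs (g)–(m): (g) would limit (b) — a current Schedule D Waiver is held — but (h) sets (g) aside: (h) operates against (g): the reference index is 773, below the 848 limit. (i) operates (a current Schedule A Notice is held), but is overridden by (j): (j) operates against (i): the reportable unit count is 58, below the 73 limit. (k) applies (a current Category 3 Declaration is held), but is itself disapplied by (l): (l) operates against (k): a current General Notice is held. (m), which would lift (l), is inapplicable — the coverage ratio is 10%, not below 9%. Exception (b) stands.
Exception (c): a current Schedule G Registration is held; assessed value is $271,500, below the $291,000 limit — every condition holds. Turning to paragraphs (n)–(o): (n) operates against (c): some sales are to a restaurant for resale. (o), which would lift (n), does not operate here — no current Class 1 Registration is held. (c) is therefore removed.
All of (d)'s requirements are met (the number of selling days per month is 2, under the 3 limit; all sales are at a certified farmers' market). But: (p) operates against (d): the registered capacity is 220 units, less than the 230 units limit. So (d) is unavailable.
All of (e)'s requirements are met (a Cottage Food Declaration is on file; aggregate throughput is 3,110 units, below the 3,240 units limit). But applying paragraph (q): (q) operates — the baseline figure is 960, meeting the 849 threshold. (e) is therefore removed.

No — exception (b) applies; Hugo is not required to hold a vendor licence.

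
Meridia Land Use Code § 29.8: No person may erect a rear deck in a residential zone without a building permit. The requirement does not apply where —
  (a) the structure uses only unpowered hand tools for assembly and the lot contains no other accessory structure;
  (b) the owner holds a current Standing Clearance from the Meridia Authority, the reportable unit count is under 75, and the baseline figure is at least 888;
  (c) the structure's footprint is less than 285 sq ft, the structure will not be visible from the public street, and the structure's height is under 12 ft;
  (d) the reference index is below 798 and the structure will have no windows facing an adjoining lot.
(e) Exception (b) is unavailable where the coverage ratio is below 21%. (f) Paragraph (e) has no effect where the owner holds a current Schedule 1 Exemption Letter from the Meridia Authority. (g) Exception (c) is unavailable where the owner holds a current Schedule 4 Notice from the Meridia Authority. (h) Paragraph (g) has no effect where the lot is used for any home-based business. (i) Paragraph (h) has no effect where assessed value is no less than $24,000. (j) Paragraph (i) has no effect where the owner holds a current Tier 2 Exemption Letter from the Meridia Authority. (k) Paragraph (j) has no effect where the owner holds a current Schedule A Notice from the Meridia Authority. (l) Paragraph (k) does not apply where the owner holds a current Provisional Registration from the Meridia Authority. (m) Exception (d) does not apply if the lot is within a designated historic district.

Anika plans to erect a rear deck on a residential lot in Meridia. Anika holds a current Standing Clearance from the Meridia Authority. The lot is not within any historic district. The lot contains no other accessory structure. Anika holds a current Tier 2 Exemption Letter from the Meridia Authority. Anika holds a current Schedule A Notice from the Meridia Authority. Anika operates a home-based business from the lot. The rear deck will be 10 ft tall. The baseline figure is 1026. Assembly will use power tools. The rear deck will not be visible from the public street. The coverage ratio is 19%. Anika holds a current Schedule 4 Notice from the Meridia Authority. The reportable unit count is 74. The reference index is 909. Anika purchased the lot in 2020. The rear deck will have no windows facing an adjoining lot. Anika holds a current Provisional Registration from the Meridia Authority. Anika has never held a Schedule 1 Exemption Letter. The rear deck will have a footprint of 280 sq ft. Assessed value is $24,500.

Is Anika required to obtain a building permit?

No — exception (c) applies; Anika does not need a building permit.

Exception (a) does not apply: assembly uses power tools.
Exception (b) is satisfied on its face — a current Standing Clearance is held; the reportable unit count is 74, under the 75 limit; the baseline figure is 1,026, meeting the 888 threshold. However, paragraphs (e)–(f) must be considered: (e) operates against (b): the coverage ratio is 19%, below the 21% limit. (f) is not triggered (the Schedule 1 Exemption Letter is not current), so (e) stands. Exception (b) does not apply.
All of (c)'s requirements are met (the structure's footprint is 280 sq ft, less than the 285 sq ft limit; the structure will not be visible from the street; the structure's height is 10 ft, under the 12 ft limit). As to paragraphs (g)–(l): (g) is engaged (a current Schedule 4 Notice is held), but is set aside by (h): (h) is engaged — a home-based business operates on the lot. (i) is engaged (assessed value is $24,500, meeting the $24,000 threshold), but is overridden by (j): (j) operates — a current Tier 2 Exemption Letter is held. (k) is triggered (a current Schedule A Notice is held), but yields to (l): (l) operates against (k): a current Provisional Registration is held. So (c) applies.
Exception (d) fails — the reference index is 909, not below 798.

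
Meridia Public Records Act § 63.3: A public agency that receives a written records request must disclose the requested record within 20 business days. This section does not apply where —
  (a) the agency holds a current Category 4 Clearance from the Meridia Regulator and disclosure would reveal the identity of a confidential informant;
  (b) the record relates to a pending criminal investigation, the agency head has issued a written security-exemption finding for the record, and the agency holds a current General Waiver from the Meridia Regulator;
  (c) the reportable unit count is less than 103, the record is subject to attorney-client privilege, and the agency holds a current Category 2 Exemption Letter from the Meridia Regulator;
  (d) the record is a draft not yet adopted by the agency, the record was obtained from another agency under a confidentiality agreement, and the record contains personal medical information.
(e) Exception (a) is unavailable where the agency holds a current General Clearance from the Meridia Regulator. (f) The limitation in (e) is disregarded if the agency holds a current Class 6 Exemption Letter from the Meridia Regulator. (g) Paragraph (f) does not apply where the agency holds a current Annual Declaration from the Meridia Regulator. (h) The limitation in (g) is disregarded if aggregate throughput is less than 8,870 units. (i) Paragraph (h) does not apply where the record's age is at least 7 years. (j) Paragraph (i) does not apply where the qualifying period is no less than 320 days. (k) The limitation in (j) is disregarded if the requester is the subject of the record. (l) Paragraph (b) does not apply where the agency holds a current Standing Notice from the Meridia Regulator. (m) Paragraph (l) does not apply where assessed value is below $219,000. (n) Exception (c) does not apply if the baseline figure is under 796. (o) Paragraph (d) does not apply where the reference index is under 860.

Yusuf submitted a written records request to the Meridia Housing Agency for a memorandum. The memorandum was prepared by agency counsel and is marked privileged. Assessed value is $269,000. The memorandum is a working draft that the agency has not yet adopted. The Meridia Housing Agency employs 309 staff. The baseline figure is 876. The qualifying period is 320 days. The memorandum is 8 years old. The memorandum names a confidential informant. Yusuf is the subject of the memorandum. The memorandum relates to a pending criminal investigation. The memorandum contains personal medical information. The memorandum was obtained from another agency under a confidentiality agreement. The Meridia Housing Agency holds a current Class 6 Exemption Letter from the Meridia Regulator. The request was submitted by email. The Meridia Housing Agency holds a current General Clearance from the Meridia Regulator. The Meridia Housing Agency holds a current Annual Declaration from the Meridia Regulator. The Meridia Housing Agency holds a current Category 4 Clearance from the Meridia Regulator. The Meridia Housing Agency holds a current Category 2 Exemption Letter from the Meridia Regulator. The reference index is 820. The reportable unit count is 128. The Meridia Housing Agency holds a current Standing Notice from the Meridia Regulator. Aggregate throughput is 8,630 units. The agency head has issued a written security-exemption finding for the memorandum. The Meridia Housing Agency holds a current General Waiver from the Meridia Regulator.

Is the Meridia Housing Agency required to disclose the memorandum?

Yes — the Meridia Housing Agency must disclose the memorandum.

Exception (a) is satisfied on its face — a current Category 4 Clearance is held; the memorandum names a confidential informant. However, paragraphs (e)–(k) must be considered: (e) is triggered — a current General Clearance is held. (f) operates (a current Class 6 Exemption Letter is held), but is displaced by (g): (g) operates against (f): a current Annual Declaration is held. (h) would limit (g) — aggregate throughput is 8,630 units, less than the 8,870 units limit — but (i) sets (h) aside: (i) operates against (h): the record's age is 8 years, meeting the 7 years threshold. (j) would limit (i) — the qualifying period is 320 days, meeting the 320 days threshold — but (k) sets (j) aside: (k) is triggered — Yusuf is the subject of the memorandum. So (a) is unavailable.
All of (b)'s requirements are met (the memorandum relates to a pending investigation; a written security-exemption finding has been issued; a current General Waiver is held). However, paragraphs (l)–(m) must be considered: (l) is triggered — a current Standing Notice is held. (m), which would lift (l), is inapplicable — assessed value is $269,000, not below $219,000. Exception (b) does not apply.
Exception (c) fails — the reportable unit count is 128, not less than 103.
Exception (d) is satisfied on its face — the memorandum is an unadopted draft; the memorandum was obtained under a confidentiality agreement; the memorandum contains personal medical information. But applying paragraph (o): (o) operates against (d): the reference index is 820, under the 860 limit. So (d) is unavailable.
No exception displaces § 63.3.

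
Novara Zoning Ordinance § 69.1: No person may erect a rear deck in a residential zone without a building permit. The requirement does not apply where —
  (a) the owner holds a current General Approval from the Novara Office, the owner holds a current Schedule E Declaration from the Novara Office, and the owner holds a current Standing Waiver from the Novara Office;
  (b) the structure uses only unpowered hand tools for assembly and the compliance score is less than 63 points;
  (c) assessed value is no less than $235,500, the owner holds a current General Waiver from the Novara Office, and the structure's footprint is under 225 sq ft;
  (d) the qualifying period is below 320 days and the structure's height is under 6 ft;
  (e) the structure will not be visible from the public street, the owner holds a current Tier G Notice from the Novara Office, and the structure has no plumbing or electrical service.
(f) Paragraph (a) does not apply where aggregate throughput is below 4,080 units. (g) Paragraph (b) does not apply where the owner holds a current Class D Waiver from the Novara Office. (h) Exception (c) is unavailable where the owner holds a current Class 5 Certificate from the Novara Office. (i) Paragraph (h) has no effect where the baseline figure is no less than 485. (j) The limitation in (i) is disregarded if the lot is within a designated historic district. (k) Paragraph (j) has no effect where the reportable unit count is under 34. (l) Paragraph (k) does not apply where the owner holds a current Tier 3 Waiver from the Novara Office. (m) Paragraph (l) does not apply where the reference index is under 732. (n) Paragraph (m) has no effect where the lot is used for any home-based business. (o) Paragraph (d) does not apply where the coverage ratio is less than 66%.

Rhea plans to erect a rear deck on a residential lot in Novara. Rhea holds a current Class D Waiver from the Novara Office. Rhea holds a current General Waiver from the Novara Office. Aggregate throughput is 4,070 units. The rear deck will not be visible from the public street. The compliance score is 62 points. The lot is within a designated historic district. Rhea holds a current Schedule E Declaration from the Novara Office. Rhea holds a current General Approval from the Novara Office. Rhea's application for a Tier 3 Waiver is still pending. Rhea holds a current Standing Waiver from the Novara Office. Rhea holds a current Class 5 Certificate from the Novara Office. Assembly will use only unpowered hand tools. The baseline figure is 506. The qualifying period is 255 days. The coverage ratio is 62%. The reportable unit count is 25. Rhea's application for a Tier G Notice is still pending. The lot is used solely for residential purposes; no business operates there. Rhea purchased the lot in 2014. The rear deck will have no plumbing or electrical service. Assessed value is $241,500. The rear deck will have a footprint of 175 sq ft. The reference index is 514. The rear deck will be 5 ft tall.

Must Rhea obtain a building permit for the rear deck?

No — exception (c) applies; Rhea does not need a building permit.

Exception (a): a current General Approval is held; a current Schedule E Declaration is held; a current Standing Waiver is held — every condition holds. But applying paragraph (f): (f) operates — aggregate throughput is 4,070 units, below the 4,080 units limit. (a) is therefore removed.
Exception (b) is satisfied on its face — assembly uses only hand tools; the compliance score is 62 points, less than the 63 points limit. But applying paragraph (g): (g) operates against (b): a current Class D Waiver is held. (b) is therefore removed.
Exception (c): assessed value is $241,500, meeting the $235,500 threshold; a current General Waiver is held; the structure's footprint is 175 sq ft, under the 225 sq ft limit — every condition holds. Considering the limiting provisions: (h) would limit (c) — a current Class 5 Certificate is held — but (i) sets (h) aside: (i) operates — the baseline figure is 506, meeting the 485 threshold. (j) would limit (i) — the lot is in a historic district — but (k) sets (j) aside: (k) applies — the reportable unit count is 25, under the 34 limit. (l), which would lift (k), is not triggered — there is no Tier 3 Waiver in force. (c) remains available.
Exception (d) is satisfied on its face — the qualifying period is 255 days, below the 320 days limit; the structure's height is 5 ft, under the 6 ft limit. However, paragraph (o) must be considered: (o) operates against (d): the coverage ratio is 62%, less than the 66% limit. So (d) is unavailable.
Exception (e) does not apply: there is no Tier G Notice in force.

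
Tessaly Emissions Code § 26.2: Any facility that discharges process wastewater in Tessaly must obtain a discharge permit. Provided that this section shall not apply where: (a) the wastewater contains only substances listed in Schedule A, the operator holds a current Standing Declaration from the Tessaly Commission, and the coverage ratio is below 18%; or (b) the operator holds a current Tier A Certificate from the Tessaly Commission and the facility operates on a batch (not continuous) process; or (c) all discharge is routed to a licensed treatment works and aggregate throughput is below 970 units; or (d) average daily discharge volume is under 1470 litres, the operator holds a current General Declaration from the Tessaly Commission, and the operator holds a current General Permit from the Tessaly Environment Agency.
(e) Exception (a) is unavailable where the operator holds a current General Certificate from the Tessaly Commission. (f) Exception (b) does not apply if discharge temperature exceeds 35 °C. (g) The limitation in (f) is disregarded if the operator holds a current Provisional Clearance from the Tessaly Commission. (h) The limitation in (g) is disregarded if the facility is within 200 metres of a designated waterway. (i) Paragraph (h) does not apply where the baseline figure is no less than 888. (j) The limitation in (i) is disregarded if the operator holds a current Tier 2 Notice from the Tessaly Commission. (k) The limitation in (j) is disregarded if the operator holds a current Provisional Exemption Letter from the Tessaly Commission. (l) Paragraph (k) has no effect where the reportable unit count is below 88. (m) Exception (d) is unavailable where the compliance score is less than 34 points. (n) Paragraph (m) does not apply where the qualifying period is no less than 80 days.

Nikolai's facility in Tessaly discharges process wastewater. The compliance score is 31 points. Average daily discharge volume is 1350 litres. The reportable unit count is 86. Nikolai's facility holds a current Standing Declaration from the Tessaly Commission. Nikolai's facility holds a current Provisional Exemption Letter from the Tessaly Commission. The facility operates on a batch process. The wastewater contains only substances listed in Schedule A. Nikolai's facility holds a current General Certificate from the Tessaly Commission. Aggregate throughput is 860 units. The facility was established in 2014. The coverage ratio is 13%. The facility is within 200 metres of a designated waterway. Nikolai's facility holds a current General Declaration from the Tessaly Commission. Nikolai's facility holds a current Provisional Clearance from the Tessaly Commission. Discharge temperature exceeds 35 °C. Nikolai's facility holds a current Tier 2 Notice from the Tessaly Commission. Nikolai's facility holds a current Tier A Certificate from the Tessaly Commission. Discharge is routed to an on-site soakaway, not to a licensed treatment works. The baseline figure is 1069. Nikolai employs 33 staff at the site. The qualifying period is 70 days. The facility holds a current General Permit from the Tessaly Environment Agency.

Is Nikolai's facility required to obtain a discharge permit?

All of (a)'s requirements are met (the wastewater is Schedule-A-only; a current Standing Declaration is held; the coverage ratio is 13%, below the 18% limit). Turning to paragraph (e): (e) operates against (a): a current General Certificate is held. So (a) is unavailable.
Exception (b): a current Tier A Certificate is held; the facility operates on a batch process — every condition holds. But applying paragraphs (f)–(l): (f) operates against (b): discharge temperature exceeds 35 °C. (g) operates (a current Provisional Clearance is held), but is set aside by (h): (h) is engaged — the facility is within 200 m of a designated waterway. (i) is triggered (the baseline figure is 1,069, meeting the 888 threshold), but is itself disapplied by (j): (j) operates against (i): a current Tier 2 Notice is held. (k) would limit (j) — a current Provisional Exemption Letter is held — but (l) sets (k) aside: (l) applies — the reportable unit count is 86, below the 88 limit. So (b) is unavailable.
Exception (c) fails — discharge is not routed to a licensed treatment works.
Exception (d): average daily discharge volume is 1350 litres, under the 1470 litres limit; a current General Declaration is held; a current General Permit is held — every condition holds. But applying paragraphs (m)–(n): (m) applies — the compliance score is 31 points, less than the 34 points limit. (n), which would lift (m), is not triggered — the qualifying period is 70 days, short of 80 days. So (d) is unavailable.
No exception displaces § 26.2.

Yes — Nikolai's facility must obtain a discharge permit.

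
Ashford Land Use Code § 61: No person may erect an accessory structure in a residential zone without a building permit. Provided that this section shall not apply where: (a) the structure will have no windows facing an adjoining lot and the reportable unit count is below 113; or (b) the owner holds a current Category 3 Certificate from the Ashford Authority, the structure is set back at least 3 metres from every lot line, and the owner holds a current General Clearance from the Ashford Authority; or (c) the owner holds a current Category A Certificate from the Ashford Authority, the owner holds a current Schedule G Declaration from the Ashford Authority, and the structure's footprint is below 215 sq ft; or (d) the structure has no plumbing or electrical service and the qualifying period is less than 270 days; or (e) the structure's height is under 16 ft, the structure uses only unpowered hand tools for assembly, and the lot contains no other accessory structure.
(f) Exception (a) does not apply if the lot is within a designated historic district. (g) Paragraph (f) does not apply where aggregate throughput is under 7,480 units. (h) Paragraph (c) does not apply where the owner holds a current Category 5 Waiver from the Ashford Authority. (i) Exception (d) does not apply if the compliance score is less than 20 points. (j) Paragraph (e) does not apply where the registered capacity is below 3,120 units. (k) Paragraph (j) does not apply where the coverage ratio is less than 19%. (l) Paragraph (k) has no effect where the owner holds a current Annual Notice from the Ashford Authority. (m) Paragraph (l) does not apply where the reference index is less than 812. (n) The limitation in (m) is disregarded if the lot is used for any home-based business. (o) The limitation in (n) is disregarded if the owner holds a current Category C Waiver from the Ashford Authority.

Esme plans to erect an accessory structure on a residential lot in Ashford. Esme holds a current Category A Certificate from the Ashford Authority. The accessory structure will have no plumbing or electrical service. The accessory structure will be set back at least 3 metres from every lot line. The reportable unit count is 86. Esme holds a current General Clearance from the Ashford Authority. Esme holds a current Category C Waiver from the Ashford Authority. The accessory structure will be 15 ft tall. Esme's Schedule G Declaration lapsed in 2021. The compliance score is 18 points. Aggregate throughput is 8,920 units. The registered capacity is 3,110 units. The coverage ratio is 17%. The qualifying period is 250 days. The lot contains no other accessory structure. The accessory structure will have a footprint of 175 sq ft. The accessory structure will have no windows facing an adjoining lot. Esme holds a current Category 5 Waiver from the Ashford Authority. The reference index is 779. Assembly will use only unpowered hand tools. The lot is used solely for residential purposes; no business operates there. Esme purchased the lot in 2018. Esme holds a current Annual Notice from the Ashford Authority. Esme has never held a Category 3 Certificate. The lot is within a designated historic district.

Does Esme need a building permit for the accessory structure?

No — exception (e) applies; Esme does not need a building permit.

All of (a)'s requirements are met (no windows face an adjoining lot; the reportable unit count is 86, below the 113 limit). However, paragraphs (f)–(g) must be considered: (f) is engaged — the lot is in a historic district. (g) does not operate here (aggregate throughput is 8,920 units, not under 7,480 units), so (f) stands. Exception (a) does not apply.
Exception (b) requires that the owner holds a current Category 3 Certificate from the Ashford Authority; but the Category 3 Certificate is not current, so (b) is unavailable.
Exception (c) fails — the Schedule G Declaration is not current.
Exception (d)'s conditions are all satisfied: there is no plumbing or electrical service; the qualifying period is 250 days, less than the 270 days limit. But applying paragraph (i): (i) is engaged — the compliance score is 18 points, less than the 20 points limit. (d) is therefore removed.
Exception (e)'s conditions are all satisfied: the structure's height is 15 ft, under the 16 ft limit; assembly uses only hand tools; the lot has no other accessory structure. Applying paragraphs (j)–(o): (j) applies (the registered capacity is 3,110 units, below the 3,120 units limit), but is set aside by (k): (k) operates against (j): the coverage ratio is 17%, less than the 19% limit. (l) is triggered (a current Annual Notice is held), but yields to (m): (m) operates against (l): the reference index is 779, less than the 812 limit. (n), which would lift (m), is not triggered — the lot is solely residential. Exception (e) stands.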